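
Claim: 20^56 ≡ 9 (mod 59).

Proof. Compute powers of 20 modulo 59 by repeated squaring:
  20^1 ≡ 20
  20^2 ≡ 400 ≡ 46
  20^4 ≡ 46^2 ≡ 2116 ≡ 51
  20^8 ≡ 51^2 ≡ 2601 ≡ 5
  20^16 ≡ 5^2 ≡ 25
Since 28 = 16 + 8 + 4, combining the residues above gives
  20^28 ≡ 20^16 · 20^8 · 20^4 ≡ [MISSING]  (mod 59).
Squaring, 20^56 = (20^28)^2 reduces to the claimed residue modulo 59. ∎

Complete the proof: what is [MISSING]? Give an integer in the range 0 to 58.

Multiply the listed residues: 25 · 5 · 51 = 125 → 6375.
Reducing modulo 59: 6375 = 108·59 + 3, so 20^28 ≡ 3.

3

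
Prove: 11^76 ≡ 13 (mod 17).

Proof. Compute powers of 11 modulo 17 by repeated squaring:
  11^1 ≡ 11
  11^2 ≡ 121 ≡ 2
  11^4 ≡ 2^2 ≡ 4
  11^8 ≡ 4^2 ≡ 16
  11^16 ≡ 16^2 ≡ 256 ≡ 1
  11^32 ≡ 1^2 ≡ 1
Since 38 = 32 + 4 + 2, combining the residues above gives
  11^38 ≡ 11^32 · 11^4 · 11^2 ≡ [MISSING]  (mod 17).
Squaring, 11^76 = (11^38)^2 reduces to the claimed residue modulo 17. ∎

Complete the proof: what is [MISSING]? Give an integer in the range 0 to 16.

Multiply the listed residues: 1 · 4 · 2 = 4 → 8.
Reducing modulo 17: 8 = 0·17 + 8, so 11^38 ≡ 8.

8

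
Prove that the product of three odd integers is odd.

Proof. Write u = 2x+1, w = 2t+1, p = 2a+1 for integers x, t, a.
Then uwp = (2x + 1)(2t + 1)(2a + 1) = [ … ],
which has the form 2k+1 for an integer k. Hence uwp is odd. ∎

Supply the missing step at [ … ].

(2x + 1)(2t + 1)(2a + 1) = 8atx + 4at + 4ax + 2a + 4tx + 2t + 2x + 1
= 2(4atx + 2at + 2ax + a + 2tx + t + x) + 1.
Since 4atx + 2at + 2ax + a + 2tx + t + x is an integer, the product is of the form 2k+1 for an integer k.

2(4atx + 2at + 2ax + a + 2tx + t + x) + 1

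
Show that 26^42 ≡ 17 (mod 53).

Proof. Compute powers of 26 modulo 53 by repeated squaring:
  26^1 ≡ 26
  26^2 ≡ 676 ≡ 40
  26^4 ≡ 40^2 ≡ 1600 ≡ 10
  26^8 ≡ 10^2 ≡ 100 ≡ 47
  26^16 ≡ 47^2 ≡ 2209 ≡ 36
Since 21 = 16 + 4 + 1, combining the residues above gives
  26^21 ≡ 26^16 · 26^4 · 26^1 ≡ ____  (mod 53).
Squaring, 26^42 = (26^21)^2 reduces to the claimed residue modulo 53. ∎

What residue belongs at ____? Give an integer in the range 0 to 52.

32

26^16 · 26^4 · 26^1 ≡ 36 · 10 · 26 = 9360.
9360 mod 53 = 32, so 26^21 ≡ 32 (mod 53).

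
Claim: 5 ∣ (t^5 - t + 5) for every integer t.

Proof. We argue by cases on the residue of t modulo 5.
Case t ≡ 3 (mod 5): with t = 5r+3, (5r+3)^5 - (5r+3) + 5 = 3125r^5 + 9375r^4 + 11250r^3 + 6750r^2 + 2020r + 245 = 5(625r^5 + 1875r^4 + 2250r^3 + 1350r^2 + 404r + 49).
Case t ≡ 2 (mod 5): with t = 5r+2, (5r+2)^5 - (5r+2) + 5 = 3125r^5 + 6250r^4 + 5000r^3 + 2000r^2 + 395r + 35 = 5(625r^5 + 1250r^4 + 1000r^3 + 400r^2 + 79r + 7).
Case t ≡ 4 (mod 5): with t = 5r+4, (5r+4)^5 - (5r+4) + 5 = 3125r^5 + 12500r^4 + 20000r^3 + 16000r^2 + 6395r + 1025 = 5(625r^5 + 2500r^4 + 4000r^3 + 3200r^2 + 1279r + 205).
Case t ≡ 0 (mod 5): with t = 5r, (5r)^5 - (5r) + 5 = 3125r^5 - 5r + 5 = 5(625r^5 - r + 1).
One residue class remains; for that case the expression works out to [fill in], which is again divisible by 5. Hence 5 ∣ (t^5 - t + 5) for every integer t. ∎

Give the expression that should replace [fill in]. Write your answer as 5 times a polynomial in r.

The residues treated are {3, 2, 4, 0}, so the missing case is t ≡ 1 (mod 5); write t = 5r+1.
Then (5r+1)^5 - (5r+1) + 5 = 3125r^5 + 3125r^4 + 1250r^3 + 250r^2 + 20r + 5 = 5(625r^5 + 625r^4 + 250r^3 + 50r^2 + 4r + 1).

5(625r^5 + 625r^4 + 250r^3 + 50r^2 + 4r + 1)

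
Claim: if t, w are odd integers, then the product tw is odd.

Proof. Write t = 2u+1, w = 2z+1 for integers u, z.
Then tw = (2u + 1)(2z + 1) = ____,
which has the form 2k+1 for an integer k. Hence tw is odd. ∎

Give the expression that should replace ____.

2(2uz + u + z) + 1

(2u + 1)(2z + 1) = 4uz + 2u + 2z + 1
= 2(2uz + u + z) + 1.
Since 2uz + u + z is an integer, the product is of the form 2k+1 for an integer k.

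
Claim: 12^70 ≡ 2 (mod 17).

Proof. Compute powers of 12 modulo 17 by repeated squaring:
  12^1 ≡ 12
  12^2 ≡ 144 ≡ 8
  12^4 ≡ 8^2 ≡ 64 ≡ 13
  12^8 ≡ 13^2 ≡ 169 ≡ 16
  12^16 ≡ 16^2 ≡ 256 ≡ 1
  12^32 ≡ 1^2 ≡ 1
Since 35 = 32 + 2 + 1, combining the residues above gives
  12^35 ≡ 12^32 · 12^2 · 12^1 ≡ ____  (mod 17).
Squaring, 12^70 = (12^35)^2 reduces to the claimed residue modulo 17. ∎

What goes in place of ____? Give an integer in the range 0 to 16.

11

Multiply the listed residues: 1 · 8 · 12 = 8 → 96.
Reducing modulo 17: 96 = 5·17 + 11, so 12^35 ≡ 11.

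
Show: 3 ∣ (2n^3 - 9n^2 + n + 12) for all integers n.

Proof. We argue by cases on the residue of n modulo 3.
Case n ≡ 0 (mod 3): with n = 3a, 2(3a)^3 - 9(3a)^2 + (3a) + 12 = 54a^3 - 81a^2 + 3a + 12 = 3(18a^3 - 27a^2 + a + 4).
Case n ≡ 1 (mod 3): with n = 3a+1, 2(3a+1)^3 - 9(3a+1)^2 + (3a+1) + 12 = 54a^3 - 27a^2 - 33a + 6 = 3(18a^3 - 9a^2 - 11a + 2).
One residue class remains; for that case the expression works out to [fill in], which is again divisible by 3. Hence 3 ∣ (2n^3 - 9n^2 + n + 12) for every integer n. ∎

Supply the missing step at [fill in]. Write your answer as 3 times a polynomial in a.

Only n ≡ 2 (mod 3) is unaccounted for. Put n = 3a+2:
2(3a+2)^3 - 9(3a+2)^2 + (3a+2) + 12 expands to 54a^3 + 27a^2 - 33a - 6,
and factoring out 3 leaves 3(18a^3 + 9a^2 - 11a - 2).

3(18a^3 + 9a^2 - 11a - 2)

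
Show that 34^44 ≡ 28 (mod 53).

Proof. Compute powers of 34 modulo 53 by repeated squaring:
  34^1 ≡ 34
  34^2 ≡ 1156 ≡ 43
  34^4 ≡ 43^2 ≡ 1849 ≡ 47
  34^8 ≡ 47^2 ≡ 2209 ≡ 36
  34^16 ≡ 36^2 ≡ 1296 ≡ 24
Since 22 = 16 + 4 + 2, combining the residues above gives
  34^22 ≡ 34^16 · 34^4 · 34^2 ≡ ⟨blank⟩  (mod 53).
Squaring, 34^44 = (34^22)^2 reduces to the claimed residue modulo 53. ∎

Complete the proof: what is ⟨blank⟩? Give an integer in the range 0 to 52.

9

Multiply the listed residues: 24 · 47 · 43 = 1128 → 48504.
Reducing modulo 53: 48504 = 915·53 + 9, so 34^22 ≡ 9.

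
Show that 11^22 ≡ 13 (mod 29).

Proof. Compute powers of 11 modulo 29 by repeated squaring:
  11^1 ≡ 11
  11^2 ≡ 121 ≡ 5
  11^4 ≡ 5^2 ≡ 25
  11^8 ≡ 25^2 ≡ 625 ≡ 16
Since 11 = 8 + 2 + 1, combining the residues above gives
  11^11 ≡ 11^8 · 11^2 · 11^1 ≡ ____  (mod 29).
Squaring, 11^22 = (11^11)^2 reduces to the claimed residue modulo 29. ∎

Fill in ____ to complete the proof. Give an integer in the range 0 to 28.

11^8 · 11^2 · 11^1 ≡ 16 · 5 · 11 = 880.
880 mod 29 = 10, so 11^11 ≡ 10 (mod 29).

10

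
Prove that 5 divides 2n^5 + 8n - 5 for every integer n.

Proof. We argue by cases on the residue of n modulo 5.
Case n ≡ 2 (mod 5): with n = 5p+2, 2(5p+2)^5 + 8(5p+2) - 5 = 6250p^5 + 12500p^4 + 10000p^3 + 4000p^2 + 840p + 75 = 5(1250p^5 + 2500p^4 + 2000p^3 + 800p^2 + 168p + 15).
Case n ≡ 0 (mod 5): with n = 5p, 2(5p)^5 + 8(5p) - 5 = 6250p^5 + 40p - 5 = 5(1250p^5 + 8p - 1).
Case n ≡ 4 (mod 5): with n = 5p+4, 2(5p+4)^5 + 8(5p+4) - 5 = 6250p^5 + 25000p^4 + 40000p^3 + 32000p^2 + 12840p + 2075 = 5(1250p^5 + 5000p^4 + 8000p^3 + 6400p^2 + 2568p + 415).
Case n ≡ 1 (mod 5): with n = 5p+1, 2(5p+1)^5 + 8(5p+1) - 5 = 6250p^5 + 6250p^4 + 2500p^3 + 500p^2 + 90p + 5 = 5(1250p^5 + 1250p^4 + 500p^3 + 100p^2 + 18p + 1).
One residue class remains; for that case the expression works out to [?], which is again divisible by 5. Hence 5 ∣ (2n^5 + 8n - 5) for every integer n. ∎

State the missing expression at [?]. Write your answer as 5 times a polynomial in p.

The residues treated are {2, 0, 4, 1}, so the missing case is n ≡ 3 (mod 5); write n = 5p+3.
Then 2(5p+3)^5 + 8(5p+3) - 5 = 6250p^5 + 18750p^4 + 22500p^3 + 13500p^2 + 4090p + 505 = 5(1250p^5 + 3750p^4 + 4500p^3 + 2700p^2 + 818p + 101).

5(1250p^5 + 3750p^4 + 4500p^3 + 2700p^2 + 818p + 101)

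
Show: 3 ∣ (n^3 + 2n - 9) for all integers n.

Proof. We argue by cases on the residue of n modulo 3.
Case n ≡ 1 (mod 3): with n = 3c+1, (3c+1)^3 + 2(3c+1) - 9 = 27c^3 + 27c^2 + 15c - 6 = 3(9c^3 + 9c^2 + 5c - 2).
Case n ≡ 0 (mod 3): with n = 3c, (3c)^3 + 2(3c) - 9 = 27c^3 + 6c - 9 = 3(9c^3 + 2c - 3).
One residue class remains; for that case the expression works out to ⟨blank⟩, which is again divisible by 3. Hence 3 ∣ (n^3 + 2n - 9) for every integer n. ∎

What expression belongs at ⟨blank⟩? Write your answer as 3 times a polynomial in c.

Only n ≡ 2 (mod 3) is unaccounted for. Put n = 3c+2:
(3c+2)^3 + 2(3c+2) - 9 expands to 27c^3 + 54c^2 + 42c + 3,
and factoring out 3 leaves 3(9c^3 + 18c^2 + 14c + 1).

3(9c^3 + 18c^2 + 14c + 1)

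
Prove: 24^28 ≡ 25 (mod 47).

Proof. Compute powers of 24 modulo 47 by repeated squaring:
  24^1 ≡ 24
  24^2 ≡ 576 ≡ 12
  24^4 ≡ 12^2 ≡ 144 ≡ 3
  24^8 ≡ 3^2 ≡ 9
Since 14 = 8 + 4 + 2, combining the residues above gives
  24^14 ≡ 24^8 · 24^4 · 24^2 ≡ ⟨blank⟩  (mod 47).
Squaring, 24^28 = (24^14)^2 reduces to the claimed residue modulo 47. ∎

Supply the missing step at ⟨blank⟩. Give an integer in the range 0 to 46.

42

24^8 · 24^4 · 24^2 ≡ 9 · 3 · 12 = 324.
324 mod 47 = 42, so 24^14 ≡ 42 (mod 47).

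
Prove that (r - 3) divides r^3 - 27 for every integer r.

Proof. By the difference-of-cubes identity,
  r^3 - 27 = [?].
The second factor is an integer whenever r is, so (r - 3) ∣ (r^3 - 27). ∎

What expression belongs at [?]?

Polynomial division of r^3 - 27 by r - 3 leaves remainder 0 and quotient r^2 + 3r + 9.
Hence r^3 - 27 = (r - 3)(r^2 + 3r + 9).

(r - 3)(r^2 + 3r + 9)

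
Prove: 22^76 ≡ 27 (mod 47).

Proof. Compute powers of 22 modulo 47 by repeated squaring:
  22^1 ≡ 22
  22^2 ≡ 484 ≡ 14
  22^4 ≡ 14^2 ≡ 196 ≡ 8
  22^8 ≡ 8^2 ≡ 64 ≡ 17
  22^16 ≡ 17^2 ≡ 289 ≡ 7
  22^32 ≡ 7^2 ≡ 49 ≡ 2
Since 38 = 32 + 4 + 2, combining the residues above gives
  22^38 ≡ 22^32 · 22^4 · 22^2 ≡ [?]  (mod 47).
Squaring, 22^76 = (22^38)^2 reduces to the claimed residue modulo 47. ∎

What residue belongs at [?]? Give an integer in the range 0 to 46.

Multiply the listed residues: 2 · 8 · 14 = 16 → 224.
Reducing modulo 47: 224 = 4·47 + 36, so 22^38 ≡ 36.

36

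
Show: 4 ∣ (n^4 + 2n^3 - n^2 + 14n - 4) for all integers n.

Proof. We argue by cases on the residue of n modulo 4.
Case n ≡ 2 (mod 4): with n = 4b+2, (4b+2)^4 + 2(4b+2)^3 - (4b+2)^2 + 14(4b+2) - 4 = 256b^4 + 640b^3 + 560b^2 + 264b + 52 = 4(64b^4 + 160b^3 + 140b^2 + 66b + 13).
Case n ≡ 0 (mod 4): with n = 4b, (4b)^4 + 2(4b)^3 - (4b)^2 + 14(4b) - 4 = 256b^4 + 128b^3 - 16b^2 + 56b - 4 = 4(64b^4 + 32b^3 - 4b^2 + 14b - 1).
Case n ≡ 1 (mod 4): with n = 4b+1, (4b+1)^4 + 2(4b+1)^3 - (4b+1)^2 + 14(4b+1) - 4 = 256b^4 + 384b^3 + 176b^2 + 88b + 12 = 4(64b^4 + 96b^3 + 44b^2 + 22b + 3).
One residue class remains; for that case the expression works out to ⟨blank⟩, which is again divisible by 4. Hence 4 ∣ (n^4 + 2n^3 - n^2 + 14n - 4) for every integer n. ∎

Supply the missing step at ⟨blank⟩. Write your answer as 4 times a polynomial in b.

4(64b^4 + 224b^3 + 284b^2 + 170b + 41)

The residues treated are {2, 0, 1}, so the missing case is n ≡ 3 (mod 4); write n = 4b+3.
Then (4b+3)^4 + 2(4b+3)^3 - (4b+3)^2 + 14(4b+3) - 4 = 256b^4 + 896b^3 + 1136b^2 + 680b + 164 = 4(64b^4 + 224b^3 + 284b^2 + 170b + 41).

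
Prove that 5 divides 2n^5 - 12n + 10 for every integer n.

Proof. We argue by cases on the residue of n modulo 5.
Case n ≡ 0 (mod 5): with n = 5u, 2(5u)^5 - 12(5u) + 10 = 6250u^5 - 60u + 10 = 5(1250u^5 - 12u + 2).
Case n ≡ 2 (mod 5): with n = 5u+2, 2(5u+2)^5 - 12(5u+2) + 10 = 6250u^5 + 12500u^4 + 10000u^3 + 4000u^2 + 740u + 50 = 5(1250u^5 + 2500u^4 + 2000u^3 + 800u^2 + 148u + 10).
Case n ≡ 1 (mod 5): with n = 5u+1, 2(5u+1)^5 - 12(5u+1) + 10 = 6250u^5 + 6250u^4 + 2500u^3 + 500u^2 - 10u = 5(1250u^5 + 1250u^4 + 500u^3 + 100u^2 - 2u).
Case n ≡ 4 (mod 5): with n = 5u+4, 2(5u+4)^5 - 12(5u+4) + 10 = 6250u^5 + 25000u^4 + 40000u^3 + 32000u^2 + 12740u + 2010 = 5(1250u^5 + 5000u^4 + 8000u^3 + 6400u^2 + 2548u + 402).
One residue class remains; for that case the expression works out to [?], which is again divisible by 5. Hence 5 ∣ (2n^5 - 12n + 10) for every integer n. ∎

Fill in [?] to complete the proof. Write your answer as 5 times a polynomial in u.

The residues treated are {0, 2, 1, 4}, so the missing case is n ≡ 3 (mod 5); write n = 5u+3.
Then 2(5u+3)^5 - 12(5u+3) + 10 = 6250u^5 + 18750u^4 + 22500u^3 + 13500u^2 + 3990u + 460 = 5(1250u^5 + 3750u^4 + 4500u^3 + 2700u^2 + 798u + 92).

5(1250u^5 + 3750u^4 + 4500u^3 + 2700u^2 + 798u + 92)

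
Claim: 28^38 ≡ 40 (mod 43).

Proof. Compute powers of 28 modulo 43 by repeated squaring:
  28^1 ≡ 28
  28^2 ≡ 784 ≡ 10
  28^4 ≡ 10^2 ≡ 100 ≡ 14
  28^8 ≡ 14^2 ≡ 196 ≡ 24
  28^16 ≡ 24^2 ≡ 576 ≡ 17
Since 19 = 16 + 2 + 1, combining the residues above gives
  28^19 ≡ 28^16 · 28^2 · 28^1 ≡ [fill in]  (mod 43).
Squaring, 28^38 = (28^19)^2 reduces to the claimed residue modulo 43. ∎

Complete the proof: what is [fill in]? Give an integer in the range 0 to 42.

Multiply the listed residues: 17 · 10 · 28 = 170 → 4760.
Reducing modulo 43: 4760 = 110·43 + 30, so 28^19 ≡ 30.

30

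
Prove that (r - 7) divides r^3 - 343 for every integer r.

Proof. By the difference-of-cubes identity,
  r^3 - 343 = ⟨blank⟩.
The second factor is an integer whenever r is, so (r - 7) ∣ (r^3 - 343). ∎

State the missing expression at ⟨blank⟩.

(r - 7)(r^2 + 7r + 49)

a^3 - b^3 = (a - b)(a^2 + ab + b^2). With a = r, b = 7:
r^3 - 343 = (r - 7)(r^2 + 7r + 49).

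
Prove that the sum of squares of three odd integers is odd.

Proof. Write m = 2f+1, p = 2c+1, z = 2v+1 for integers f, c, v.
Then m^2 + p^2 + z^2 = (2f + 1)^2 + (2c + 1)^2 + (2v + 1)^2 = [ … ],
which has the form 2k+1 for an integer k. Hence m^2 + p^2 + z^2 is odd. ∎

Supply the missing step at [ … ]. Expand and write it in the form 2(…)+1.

Expanding: (2f + 1)^2 + (2c + 1)^2 + (2v + 1)^2 = 4c^2 + 4c + 4f^2 + 4f + 4v^2 + 4v + 3.
Every term except the constant is even, so this is 2(2c^2 + 2c + 2f^2 + 2f + 2v^2 + 2v + 1) + 1,
and 2c^2 + 2c + 2f^2 + 2f + 2v^2 + 2v + 1 ∈ ℤ gives the required form.

2(2c^2 + 2c + 2f^2 + 2f + 2v^2 + 2v + 1) + 1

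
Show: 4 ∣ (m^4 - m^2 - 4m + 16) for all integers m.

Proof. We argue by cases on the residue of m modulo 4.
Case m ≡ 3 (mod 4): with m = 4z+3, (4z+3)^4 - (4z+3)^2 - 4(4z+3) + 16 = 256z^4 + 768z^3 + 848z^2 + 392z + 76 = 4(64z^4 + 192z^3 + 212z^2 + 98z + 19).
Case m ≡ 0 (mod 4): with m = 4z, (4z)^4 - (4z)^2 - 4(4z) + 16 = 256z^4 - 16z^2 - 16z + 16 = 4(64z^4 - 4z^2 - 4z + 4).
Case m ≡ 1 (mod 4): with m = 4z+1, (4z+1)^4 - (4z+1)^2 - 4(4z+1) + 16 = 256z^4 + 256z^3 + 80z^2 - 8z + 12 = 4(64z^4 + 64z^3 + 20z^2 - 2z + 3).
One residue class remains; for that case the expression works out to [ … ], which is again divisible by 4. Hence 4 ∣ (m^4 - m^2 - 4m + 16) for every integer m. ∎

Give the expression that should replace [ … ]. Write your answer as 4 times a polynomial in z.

4(64z^4 + 128z^3 + 92z^2 + 24z + 5)

The residues treated are {3, 0, 1}, so the missing case is m ≡ 2 (mod 4); write m = 4z+2.
Then (4z+2)^4 - (4z+2)^2 - 4(4z+2) + 16 = 256z^4 + 512z^3 + 368z^2 + 96z + 20 = 4(64z^4 + 128z^3 + 92z^2 + 24z + 5).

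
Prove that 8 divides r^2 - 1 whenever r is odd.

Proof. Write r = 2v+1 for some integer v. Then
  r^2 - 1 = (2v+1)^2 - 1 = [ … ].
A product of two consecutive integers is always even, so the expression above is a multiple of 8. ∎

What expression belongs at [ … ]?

4v(v + 1)

(2v+1)^2 - 1 = 4v^2 + 4v + 1 - 1 = 4v^2 + 4v = 4v(v+1).
Since v and v+1 are consecutive, v(v+1) is even, and 4·(even) is a multiple of 8.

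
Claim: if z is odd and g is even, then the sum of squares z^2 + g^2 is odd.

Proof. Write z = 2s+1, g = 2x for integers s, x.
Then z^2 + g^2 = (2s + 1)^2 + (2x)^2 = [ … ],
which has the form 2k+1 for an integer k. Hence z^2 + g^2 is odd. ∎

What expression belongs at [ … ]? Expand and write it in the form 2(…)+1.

2(2s^2 + 2s + 2x^2) + 1

Expanding: (2s + 1)^2 + (2x)^2 = 4s^2 + 4s + 4x^2 + 1.
Every term except the constant is even, so this is 2(2s^2 + 2s + 2x^2) + 1,
and 2s^2 + 2s + 2x^2 ∈ ℤ gives the required form.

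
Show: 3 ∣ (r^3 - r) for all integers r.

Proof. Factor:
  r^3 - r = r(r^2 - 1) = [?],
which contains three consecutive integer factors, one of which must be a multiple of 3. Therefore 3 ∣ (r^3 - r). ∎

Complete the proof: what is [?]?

r(r^2 - 1) = r(r - 1)(r + 1) = (r - 1)r(r + 1).
These three factors are consecutive integers, so their product is divisible by 3.

(r - 1)r(r + 1)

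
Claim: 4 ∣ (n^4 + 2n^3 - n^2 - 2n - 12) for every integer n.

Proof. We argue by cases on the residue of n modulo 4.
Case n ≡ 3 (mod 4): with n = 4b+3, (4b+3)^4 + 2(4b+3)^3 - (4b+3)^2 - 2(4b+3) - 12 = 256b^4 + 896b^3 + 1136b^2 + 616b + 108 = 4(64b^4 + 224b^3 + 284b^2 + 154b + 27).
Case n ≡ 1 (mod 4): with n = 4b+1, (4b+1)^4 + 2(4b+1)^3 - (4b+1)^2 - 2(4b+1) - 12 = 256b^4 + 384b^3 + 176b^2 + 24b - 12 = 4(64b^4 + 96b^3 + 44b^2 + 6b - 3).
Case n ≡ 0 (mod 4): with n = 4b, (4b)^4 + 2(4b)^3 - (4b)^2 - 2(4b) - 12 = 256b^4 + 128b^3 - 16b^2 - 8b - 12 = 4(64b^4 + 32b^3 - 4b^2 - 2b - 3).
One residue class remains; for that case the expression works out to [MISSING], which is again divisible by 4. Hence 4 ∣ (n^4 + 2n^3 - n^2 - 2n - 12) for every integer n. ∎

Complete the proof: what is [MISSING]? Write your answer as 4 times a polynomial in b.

4(64b^4 + 160b^3 + 140b^2 + 50b + 3)

The residues treated are {3, 1, 0}, so the missing case is n ≡ 2 (mod 4); write n = 4b+2.
Then (4b+2)^4 + 2(4b+2)^3 - (4b+2)^2 - 2(4b+2) - 12 = 256b^4 + 640b^3 + 560b^2 + 200b + 12 = 4(64b^4 + 160b^3 + 140b^2 + 50b + 3).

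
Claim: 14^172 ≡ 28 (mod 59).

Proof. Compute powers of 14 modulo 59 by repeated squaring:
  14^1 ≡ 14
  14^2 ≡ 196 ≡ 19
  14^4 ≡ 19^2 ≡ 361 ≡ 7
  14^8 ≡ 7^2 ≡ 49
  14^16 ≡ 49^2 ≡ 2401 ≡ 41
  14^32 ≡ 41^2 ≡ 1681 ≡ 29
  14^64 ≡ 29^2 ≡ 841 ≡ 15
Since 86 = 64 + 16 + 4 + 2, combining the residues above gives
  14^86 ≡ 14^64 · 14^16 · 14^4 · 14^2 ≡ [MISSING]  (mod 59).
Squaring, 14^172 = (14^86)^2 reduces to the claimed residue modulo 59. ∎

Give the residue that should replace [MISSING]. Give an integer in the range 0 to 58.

21

14^64 · 14^16 · 14^4 · 14^2 ≡ 15 · 41 · 7 · 19 = 81795.
81795 mod 59 = 21, so 14^86 ≡ 21 (mod 59).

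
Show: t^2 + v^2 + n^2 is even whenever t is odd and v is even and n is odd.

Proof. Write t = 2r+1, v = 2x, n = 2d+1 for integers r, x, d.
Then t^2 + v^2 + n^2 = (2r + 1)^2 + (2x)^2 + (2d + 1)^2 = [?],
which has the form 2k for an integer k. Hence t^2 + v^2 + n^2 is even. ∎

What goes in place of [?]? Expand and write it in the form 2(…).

2(2d^2 + 2d + 2r^2 + 2r + 2x^2 + 1)

(2r + 1)^2 + (2x)^2 + (2d + 1)^2 = 4d^2 + 4d + 4r^2 + 4r + 4x^2 + 2
= 2(2d^2 + 2d + 2r^2 + 2r + 2x^2 + 1).
Since 2d^2 + 2d + 2r^2 + 2r + 2x^2 + 1 is an integer, the sum of squares is of the form 2k for an integer k.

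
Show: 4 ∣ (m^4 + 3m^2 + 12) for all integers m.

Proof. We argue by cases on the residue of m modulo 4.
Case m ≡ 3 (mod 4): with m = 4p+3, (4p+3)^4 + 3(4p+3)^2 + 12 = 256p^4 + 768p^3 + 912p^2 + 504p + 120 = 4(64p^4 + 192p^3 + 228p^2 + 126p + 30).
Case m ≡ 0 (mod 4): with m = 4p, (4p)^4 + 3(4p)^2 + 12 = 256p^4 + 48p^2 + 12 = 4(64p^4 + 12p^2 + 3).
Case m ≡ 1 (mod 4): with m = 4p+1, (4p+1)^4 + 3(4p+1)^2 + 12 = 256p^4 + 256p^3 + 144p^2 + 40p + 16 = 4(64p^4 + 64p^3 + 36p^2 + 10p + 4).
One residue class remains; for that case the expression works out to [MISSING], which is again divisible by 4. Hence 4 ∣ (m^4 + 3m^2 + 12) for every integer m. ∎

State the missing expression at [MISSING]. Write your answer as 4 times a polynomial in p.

The residues treated are {3, 0, 1}, so the missing case is m ≡ 2 (mod 4); write m = 4p+2.
Then (4p+2)^4 + 3(4p+2)^2 + 12 = 256p^4 + 512p^3 + 432p^2 + 176p + 40 = 4(64p^4 + 128p^3 + 108p^2 + 44p + 10).

4(64p^4 + 128p^3 + 108p^2 + 44p + 10)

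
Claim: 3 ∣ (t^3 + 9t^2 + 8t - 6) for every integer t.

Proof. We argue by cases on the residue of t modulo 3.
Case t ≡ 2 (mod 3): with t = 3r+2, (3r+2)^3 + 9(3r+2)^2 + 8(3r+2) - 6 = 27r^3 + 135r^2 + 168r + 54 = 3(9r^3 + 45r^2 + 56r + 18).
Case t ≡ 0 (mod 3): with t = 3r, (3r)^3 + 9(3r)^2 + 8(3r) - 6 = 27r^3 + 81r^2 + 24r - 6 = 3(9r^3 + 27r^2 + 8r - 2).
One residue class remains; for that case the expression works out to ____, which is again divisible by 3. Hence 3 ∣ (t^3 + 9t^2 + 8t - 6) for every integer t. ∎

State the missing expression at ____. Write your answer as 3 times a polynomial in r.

3(9r^3 + 36r^2 + 29r + 4)

The residues treated are {2, 0}, so the missing case is t ≡ 1 (mod 3); write t = 3r+1.
Then (3r+1)^3 + 9(3r+1)^2 + 8(3r+1) - 6 = 27r^3 + 108r^2 + 87r + 12 = 3(9r^3 + 36r^2 + 29r + 4).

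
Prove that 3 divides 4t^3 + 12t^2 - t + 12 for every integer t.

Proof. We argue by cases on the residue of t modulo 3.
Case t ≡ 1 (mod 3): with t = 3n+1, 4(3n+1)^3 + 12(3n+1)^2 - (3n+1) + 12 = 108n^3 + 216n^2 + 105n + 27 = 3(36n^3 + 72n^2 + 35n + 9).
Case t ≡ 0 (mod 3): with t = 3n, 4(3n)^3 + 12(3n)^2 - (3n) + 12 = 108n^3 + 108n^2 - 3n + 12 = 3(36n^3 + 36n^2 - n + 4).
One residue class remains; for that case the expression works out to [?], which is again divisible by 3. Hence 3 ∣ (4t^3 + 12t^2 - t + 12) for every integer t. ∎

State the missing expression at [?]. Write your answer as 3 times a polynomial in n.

Only t ≡ 2 (mod 3) is unaccounted for. Put t = 3n+2:
4(3n+2)^3 + 12(3n+2)^2 - (3n+2) + 12 expands to 108n^3 + 324n^2 + 285n + 90,
and factoring out 3 leaves 3(36n^3 + 108n^2 + 95n + 30).

3(36n^3 + 108n^2 + 95n + 30)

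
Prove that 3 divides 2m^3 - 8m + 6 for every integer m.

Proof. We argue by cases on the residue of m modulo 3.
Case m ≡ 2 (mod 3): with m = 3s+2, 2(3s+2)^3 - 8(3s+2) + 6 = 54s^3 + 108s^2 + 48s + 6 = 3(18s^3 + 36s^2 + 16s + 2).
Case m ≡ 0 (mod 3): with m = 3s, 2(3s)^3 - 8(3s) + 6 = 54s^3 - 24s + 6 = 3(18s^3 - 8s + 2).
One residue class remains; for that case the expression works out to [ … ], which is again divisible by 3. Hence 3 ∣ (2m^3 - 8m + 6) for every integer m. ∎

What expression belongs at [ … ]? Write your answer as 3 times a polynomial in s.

3(18s^3 + 18s^2 - 2s)

The residues treated are {2, 0}, so the missing case is m ≡ 1 (mod 3); write m = 3s+1.
Then 2(3s+1)^3 - 8(3s+1) + 6 = 54s^3 + 54s^2 - 6s = 3(18s^3 + 18s^2 - 2s).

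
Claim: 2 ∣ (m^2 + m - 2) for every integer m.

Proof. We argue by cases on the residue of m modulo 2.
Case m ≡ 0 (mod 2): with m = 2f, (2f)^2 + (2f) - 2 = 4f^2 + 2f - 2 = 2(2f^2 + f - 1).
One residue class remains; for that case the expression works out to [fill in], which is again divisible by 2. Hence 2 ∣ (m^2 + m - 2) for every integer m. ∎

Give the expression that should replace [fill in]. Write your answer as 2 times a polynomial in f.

2(2f^2 + 3f)

Only m ≡ 1 (mod 2) is unaccounted for. Put m = 2f+1:
(2f+1)^2 + (2f+1) - 2 expands to 4f^2 + 6f,
and factoring out 2 leaves 2(2f^2 + 3f).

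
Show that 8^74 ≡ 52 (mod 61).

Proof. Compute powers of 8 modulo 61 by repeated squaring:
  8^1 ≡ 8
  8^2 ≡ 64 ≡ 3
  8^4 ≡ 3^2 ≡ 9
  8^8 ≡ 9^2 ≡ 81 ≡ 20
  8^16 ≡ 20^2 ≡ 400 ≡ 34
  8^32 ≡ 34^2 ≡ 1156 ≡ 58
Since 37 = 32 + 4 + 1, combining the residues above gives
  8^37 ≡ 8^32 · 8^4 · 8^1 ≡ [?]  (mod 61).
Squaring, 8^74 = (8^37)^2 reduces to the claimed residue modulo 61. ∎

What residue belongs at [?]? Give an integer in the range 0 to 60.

28

8^32 · 8^4 · 8^1 ≡ 58 · 9 · 8 = 4176.
4176 mod 61 = 28, so 8^37 ≡ 28 (mod 61).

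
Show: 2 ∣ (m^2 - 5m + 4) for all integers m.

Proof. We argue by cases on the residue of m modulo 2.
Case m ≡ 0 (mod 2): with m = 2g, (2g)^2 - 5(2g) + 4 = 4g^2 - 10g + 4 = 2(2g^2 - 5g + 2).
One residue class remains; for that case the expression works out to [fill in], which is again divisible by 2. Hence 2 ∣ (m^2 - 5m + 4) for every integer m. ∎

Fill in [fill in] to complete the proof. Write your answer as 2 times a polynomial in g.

Only m ≡ 1 (mod 2) is unaccounted for. Put m = 2g+1:
(2g+1)^2 - 5(2g+1) + 4 expands to 4g^2 - 6g,
and factoring out 2 leaves 2(2g^2 - 3g).

2(2g^2 - 3g)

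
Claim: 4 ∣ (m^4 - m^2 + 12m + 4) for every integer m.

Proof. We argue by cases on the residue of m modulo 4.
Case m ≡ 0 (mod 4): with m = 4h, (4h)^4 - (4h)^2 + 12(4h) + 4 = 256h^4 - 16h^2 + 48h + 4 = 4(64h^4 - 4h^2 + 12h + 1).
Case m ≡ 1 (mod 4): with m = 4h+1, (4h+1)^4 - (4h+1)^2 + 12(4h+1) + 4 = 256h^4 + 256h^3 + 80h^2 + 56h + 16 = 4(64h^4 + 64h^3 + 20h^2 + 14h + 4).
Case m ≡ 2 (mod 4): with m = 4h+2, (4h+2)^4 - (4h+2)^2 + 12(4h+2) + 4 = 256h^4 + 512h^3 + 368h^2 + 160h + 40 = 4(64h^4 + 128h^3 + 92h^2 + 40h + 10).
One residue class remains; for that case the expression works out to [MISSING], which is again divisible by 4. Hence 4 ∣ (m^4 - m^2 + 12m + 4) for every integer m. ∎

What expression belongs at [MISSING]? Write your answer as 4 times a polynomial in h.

4(64h^4 + 192h^3 + 212h^2 + 114h + 28)

The residues treated are {0, 1, 2}, so the missing case is m ≡ 3 (mod 4); write m = 4h+3.
Then (4h+3)^4 - (4h+3)^2 + 12(4h+3) + 4 = 256h^4 + 768h^3 + 848h^2 + 456h + 112 = 4(64h^4 + 192h^3 + 212h^2 + 114h + 28).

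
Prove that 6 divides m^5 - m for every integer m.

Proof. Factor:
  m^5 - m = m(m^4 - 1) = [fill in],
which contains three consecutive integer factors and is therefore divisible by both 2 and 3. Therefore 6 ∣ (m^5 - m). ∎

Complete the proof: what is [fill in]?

(m - 1)m(m + 1)(m^2 + 1)

m^4 - 1 = (m^2 - 1)(m^2 + 1), and m^2 - 1 = (m-1)(m+1).
So m(m^4 - 1) = (m - 1)m(m + 1)(m^2 + 1).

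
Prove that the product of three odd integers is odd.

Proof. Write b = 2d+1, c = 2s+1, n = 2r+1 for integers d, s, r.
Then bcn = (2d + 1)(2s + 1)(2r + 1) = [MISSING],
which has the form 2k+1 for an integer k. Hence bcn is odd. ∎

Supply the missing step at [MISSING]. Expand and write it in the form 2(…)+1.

2(4drs + 2dr + 2ds + d + 2rs + r + s) + 1

Expanding: (2d + 1)(2s + 1)(2r + 1) = 8drs + 4dr + 4ds + 2d + 4rs + 2r + 2s + 1.
Every term except the constant is even, so this is 2(4drs + 2dr + 2ds + d + 2rs + r + s) + 1,
and 4drs + 2dr + 2ds + d + 2rs + r + s ∈ ℤ gives the required form.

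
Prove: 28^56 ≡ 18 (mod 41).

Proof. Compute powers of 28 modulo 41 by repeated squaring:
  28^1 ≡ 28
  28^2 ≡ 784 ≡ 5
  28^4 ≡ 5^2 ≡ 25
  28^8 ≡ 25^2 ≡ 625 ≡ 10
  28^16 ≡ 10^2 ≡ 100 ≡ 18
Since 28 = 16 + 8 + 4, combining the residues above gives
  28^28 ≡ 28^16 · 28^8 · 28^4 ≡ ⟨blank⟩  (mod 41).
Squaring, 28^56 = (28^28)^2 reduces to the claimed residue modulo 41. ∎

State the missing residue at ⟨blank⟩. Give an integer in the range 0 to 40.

31

28^16 · 28^8 · 28^4 ≡ 18 · 10 · 25 = 4500.
4500 mod 41 = 31, so 28^28 ≡ 31 (mod 41).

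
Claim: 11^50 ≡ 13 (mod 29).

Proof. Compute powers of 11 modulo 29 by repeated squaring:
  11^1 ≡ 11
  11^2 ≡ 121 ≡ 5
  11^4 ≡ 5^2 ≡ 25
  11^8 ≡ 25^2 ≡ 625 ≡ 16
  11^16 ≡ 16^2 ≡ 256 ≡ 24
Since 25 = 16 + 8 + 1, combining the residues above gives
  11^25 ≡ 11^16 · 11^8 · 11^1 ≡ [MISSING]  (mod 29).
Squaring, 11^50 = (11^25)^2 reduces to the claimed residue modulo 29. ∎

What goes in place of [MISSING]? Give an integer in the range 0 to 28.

19

Multiply the listed residues: 24 · 16 · 11 = 384 → 4224.
Reducing modulo 29: 4224 = 145·29 + 19, so 11^25 ≡ 19.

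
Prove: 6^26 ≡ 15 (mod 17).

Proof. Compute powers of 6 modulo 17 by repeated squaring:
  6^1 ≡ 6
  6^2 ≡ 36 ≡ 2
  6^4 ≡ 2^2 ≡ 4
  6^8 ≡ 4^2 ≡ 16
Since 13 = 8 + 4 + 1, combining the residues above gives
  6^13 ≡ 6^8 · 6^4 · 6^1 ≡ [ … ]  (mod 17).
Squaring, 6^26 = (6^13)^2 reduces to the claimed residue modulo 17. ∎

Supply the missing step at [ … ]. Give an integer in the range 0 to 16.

10

6^8 · 6^4 · 6^1 ≡ 16 · 4 · 6 = 384.
384 mod 17 = 10, so 6^13 ≡ 10 (mod 17).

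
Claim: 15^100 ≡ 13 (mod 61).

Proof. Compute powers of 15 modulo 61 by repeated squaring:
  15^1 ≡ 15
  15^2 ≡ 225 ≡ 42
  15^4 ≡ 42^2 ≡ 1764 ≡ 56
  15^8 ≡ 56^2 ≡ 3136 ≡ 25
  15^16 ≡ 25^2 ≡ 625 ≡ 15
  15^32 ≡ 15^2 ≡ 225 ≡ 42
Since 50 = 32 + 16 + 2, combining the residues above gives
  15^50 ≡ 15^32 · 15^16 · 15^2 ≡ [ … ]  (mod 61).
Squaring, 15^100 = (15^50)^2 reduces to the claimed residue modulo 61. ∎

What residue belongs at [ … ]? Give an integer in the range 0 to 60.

15^32 · 15^16 · 15^2 ≡ 42 · 15 · 42 = 26460.
26460 mod 61 = 47, so 15^50 ≡ 47 (mod 61).

47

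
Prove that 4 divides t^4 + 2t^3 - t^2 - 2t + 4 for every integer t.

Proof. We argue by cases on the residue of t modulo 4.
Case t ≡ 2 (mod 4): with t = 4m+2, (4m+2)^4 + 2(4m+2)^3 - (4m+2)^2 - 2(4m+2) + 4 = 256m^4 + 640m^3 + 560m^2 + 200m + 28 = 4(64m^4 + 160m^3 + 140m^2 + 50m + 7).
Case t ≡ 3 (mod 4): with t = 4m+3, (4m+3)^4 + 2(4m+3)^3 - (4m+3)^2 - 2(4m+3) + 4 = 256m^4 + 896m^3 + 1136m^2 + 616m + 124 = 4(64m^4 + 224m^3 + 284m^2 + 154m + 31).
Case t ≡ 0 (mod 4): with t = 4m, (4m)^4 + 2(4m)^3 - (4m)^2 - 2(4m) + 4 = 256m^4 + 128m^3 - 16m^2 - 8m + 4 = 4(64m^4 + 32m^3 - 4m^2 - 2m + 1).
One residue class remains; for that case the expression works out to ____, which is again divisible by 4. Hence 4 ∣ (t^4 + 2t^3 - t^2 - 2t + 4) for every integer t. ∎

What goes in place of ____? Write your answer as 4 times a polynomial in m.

The residues treated are {2, 3, 0}, so the missing case is t ≡ 1 (mod 4); write t = 4m+1.
Then (4m+1)^4 + 2(4m+1)^3 - (4m+1)^2 - 2(4m+1) + 4 = 256m^4 + 384m^3 + 176m^2 + 24m + 4 = 4(64m^4 + 96m^3 + 44m^2 + 6m + 1).

4(64m^4 + 96m^3 + 44m^2 + 6m + 1)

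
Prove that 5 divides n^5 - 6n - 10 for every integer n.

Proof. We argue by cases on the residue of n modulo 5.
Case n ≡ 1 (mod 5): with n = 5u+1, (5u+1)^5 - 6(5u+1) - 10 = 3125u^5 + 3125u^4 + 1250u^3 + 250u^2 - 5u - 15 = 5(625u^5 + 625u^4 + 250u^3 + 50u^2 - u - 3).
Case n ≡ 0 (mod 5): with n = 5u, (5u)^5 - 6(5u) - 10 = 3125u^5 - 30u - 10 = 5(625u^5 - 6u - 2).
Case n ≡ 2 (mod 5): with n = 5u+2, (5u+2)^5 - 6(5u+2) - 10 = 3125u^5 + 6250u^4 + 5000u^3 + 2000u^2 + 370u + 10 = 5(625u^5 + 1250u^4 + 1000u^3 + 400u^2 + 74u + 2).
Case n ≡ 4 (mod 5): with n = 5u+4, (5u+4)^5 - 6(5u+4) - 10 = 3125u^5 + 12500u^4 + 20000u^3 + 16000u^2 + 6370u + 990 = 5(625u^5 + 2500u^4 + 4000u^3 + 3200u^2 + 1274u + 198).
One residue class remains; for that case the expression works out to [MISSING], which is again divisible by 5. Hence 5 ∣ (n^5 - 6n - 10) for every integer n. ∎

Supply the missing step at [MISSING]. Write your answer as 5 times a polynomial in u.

5(625u^5 + 1875u^4 + 2250u^3 + 1350u^2 + 399u + 43)

Only n ≡ 3 (mod 5) is unaccounted for. Put n = 5u+3:
(5u+3)^5 - 6(5u+3) - 10 expands to 3125u^5 + 9375u^4 + 11250u^3 + 6750u^2 + 1995u + 215,
and factoring out 5 leaves 5(625u^5 + 1875u^4 + 2250u^3 + 1350u^2 + 399u + 43).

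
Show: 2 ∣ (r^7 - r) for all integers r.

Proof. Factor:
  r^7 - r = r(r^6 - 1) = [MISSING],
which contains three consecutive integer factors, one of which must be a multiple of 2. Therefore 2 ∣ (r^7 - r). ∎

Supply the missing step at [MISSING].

(r - 1)r(r + 1)(r^4 + r^2 + 1)

r^6 - 1 = (r^2 - 1)(r^4 + r^2 + 1), and r^2 - 1 = (r-1)(r+1).
So r(r^6 - 1) = (r - 1)r(r + 1)(r^4 + r^2 + 1).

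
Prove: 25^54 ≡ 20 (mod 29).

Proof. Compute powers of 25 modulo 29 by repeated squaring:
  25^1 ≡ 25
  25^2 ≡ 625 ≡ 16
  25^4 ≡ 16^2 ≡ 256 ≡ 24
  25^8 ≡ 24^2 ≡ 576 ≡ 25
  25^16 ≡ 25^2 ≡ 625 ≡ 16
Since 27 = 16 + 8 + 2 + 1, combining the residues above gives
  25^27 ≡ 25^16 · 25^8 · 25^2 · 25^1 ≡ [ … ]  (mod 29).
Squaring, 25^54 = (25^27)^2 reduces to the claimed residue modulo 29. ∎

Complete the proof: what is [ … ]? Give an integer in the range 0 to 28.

7

Multiply the listed residues: 16 · 25 · 16 · 25 = 400 → 6400 → 160000.
Reducing modulo 29: 160000 = 5517·29 + 7, so 25^27 ≡ 7.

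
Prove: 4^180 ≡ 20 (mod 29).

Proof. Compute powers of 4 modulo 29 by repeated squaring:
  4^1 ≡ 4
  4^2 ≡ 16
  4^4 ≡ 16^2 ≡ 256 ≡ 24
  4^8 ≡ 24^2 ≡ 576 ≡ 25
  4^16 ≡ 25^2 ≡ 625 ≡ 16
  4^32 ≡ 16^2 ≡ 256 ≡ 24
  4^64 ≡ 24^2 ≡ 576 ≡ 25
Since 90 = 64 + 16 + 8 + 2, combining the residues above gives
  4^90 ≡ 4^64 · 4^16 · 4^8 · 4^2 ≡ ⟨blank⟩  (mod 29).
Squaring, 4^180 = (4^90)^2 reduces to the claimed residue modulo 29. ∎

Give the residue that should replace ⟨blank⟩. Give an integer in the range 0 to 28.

4^64 · 4^16 · 4^8 · 4^2 ≡ 25 · 16 · 25 · 16 = 160000.
160000 mod 29 = 7, so 4^90 ≡ 7 (mod 29).

7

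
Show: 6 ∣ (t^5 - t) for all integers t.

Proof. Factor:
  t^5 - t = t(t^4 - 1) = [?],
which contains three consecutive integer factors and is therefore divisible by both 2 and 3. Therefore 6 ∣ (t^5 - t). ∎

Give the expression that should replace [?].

t^4 - 1 = (t^2 - 1)(t^2 + 1), and t^2 - 1 = (t-1)(t+1).
So t(t^4 - 1) = (t - 1)t(t + 1)(t^2 + 1).

(t - 1)t(t + 1)(t^2 + 1)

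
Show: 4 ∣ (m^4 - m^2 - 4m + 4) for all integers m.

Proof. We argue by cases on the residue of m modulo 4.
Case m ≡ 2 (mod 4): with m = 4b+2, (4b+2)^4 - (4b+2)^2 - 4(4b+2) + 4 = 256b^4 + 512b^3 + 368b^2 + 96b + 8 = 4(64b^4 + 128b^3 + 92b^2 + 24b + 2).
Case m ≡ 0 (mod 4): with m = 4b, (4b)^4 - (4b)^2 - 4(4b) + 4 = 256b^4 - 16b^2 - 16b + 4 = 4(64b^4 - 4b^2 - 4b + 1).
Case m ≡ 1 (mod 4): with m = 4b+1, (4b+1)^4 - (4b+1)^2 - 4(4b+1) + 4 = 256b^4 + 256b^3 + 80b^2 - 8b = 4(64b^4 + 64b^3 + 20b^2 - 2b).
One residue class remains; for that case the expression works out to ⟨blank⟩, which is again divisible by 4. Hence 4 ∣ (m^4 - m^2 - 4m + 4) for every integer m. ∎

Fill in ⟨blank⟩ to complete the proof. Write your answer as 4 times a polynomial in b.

Only m ≡ 3 (mod 4) is unaccounted for. Put m = 4b+3:
(4b+3)^4 - (4b+3)^2 - 4(4b+3) + 4 expands to 256b^4 + 768b^3 + 848b^2 + 392b + 64,
and factoring out 4 leaves 4(64b^4 + 192b^3 + 212b^2 + 98b + 16).

4(64b^4 + 192b^3 + 212b^2 + 98b + 16)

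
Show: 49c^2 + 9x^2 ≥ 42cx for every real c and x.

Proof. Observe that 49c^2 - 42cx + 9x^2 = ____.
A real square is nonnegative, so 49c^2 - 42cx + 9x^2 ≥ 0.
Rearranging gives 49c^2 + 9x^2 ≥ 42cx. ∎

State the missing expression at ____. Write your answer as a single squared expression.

(7c - 3x)^2

The leading and trailing coefficients are 7^2 and 3^2, and 42 = 2·7·3, so the trinomial is (7c - 3x)^2.
Hence 49c^2 - 42cx + 9x^2 ≥ 0.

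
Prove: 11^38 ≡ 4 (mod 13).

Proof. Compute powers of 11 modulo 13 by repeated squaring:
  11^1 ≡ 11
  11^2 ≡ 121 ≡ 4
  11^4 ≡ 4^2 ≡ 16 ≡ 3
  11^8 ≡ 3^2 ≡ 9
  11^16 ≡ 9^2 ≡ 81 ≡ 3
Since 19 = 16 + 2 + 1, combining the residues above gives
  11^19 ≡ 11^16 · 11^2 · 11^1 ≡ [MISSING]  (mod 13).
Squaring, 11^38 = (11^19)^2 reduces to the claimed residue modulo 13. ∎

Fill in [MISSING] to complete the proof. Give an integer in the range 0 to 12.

2

Multiply the listed residues: 3 · 4 · 11 = 12 → 132.
Reducing modulo 13: 132 = 10·13 + 2, so 11^19 ≡ 2.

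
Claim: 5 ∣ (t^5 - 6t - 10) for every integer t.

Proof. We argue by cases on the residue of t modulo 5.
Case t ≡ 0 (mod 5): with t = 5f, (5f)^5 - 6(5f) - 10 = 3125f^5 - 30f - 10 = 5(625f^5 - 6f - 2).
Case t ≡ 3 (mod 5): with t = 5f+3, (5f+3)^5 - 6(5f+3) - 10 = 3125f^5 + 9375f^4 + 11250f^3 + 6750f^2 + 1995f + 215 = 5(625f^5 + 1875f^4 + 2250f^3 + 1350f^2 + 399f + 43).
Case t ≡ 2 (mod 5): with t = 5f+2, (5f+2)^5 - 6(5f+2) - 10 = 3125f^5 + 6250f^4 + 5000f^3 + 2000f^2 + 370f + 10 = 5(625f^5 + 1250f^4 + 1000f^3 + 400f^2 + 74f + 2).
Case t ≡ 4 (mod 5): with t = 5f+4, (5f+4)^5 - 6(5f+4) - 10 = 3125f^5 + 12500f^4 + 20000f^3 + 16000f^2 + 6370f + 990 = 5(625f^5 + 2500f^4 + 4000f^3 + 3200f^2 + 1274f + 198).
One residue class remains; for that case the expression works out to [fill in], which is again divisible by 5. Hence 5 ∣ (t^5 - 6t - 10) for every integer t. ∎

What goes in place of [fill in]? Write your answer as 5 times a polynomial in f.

The residues treated are {0, 3, 2, 4}, so the missing case is t ≡ 1 (mod 5); write t = 5f+1.
Then (5f+1)^5 - 6(5f+1) - 10 = 3125f^5 + 3125f^4 + 1250f^3 + 250f^2 - 5f - 15 = 5(625f^5 + 625f^4 + 250f^3 + 50f^2 - f - 3).

5(625f^5 + 625f^4 + 250f^3 + 50f^2 - f - 3)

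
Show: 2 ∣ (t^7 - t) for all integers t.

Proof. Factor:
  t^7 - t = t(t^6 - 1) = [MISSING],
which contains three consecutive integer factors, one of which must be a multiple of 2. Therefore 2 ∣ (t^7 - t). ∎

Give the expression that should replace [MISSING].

t^6 - 1 = (t^2 - 1)(t^4 + t^2 + 1), and t^2 - 1 = (t-1)(t+1).
So t(t^6 - 1) = (t - 1)t(t + 1)(t^4 + t^2 + 1).

(t - 1)t(t + 1)(t^4 + t^2 + 1)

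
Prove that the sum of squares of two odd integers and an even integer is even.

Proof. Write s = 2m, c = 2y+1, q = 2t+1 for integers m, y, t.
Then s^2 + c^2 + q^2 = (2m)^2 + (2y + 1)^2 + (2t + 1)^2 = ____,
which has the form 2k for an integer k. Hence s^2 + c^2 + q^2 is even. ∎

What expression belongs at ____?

(2m)^2 + (2y + 1)^2 + (2t + 1)^2 = 4m^2 + 4t^2 + 4t + 4y^2 + 4y + 2
= 2(2m^2 + 2t^2 + 2t + 2y^2 + 2y + 1).
Since 2m^2 + 2t^2 + 2t + 2y^2 + 2y + 1 is an integer, the sum of squares is of the form 2k for an integer k.

2(2m^2 + 2t^2 + 2t + 2y^2 + 2y + 1)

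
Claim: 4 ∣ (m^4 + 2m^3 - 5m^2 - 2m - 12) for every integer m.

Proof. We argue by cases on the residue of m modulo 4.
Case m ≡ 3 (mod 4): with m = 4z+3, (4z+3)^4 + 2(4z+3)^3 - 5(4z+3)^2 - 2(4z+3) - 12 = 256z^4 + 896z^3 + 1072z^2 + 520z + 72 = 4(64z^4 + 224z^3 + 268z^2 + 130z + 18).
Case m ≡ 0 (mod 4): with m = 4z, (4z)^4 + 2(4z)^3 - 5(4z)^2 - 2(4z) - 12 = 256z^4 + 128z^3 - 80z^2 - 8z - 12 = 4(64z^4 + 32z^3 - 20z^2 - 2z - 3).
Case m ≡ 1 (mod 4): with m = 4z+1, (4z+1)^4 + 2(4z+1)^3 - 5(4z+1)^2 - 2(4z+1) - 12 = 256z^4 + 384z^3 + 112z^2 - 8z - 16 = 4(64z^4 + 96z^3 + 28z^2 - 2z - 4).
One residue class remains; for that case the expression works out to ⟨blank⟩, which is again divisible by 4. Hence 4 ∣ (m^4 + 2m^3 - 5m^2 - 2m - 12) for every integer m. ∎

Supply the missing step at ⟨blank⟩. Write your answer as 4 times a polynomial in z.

4(64z^4 + 160z^3 + 124z^2 + 34z - 1)

The residues treated are {3, 0, 1}, so the missing case is m ≡ 2 (mod 4); write m = 4z+2.
Then (4z+2)^4 + 2(4z+2)^3 - 5(4z+2)^2 - 2(4z+2) - 12 = 256z^4 + 640z^3 + 496z^2 + 136z - 4 = 4(64z^4 + 160z^3 + 124z^2 + 34z - 1).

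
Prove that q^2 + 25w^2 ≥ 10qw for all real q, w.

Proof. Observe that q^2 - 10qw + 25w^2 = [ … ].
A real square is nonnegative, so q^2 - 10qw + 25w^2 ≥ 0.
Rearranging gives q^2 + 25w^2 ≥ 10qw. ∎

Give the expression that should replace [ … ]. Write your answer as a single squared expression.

(q - 5w)^2

q^2 - 10qw + 25w^2 is a perfect-square trinomial: the outer terms are (q)^2 and (5w)^2, and the cross term is -2·q·5w.
So q^2 - 10qw + 25w^2 = (q - 5w)^2 ≥ 0.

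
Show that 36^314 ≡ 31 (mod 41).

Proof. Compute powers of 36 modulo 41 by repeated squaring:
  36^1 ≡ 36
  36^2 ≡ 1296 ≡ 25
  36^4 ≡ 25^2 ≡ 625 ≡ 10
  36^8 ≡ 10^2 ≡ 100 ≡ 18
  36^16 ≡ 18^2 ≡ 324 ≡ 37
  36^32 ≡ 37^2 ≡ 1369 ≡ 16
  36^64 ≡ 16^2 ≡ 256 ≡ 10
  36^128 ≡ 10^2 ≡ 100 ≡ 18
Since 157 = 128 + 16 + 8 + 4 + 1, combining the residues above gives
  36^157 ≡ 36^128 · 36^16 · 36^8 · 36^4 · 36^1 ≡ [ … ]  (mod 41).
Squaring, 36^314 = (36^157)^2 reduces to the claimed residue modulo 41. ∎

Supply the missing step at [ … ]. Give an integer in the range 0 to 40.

20

Multiply the listed residues: 18 · 37 · 18 · 10 · 36 = 666 → 11988 → 119880 → 4315680.
Reducing modulo 41: 4315680 = 105260·41 + 20, so 36^157 ≡ 20.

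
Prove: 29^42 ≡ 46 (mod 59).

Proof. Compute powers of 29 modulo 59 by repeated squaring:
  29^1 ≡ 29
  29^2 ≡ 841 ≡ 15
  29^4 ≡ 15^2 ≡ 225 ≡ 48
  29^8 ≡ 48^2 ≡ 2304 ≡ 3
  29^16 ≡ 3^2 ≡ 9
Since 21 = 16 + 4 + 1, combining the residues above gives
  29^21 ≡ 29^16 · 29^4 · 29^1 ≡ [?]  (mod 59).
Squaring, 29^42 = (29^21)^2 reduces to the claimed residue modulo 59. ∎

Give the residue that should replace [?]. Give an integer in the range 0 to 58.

20

Multiply the listed residues: 9 · 48 · 29 = 432 → 12528.
Reducing modulo 59: 12528 = 212·59 + 20, so 29^21 ≡ 20.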